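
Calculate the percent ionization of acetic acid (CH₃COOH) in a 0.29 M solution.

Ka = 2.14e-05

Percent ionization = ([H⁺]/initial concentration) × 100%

Using Ka equilibrium: x² + Ka×x - Ka×C = 0. Solving: [H⁺] = 2.4805e-03. Percent = (2.4805e-03/0.29) × 100

Percent ionization = 0.855%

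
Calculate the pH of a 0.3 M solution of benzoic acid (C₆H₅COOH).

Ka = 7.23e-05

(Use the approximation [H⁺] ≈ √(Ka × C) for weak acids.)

[H⁺] = √(Ka × C) = √(7.23e-05 × 0.3) = 4.6573e-03. pH = -log(4.6573e-03)

pH = 2.33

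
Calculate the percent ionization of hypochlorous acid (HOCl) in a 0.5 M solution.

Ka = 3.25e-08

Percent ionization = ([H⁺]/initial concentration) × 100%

Using Ka equilibrium: x² + Ka×x - Ka×C = 0. Solving: [H⁺] = 1.2746e-04. Percent = (1.2746e-04/0.5) × 100

Percent ionization = 0.0255%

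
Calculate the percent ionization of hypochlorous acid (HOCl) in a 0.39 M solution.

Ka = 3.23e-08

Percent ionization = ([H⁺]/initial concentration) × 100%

Using Ka equilibrium: x² + Ka×x - Ka×C = 0. Solving: [H⁺] = 1.1222e-04. Percent = (1.1222e-04/0.39) × 100

Percent ionization = 0.0288%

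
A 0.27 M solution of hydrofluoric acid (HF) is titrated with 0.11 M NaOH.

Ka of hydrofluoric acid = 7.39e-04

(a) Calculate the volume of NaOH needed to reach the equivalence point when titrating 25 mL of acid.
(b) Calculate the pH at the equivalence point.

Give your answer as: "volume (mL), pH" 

moles acid = 0.27 × 25/1000 = 0.00675 mol; V_base = moles/0.11 × 1000 = 61.4 mL. At equivalence only the conjugate base is present: [A⁻] = 0.00675/0.086 = 7.8158e-02 M. Kb = Kw/Ka = 1.35e-11; [OH⁻] = √(Kb × [A⁻]) = 1.0284e-06; pOH = 5.99; pH = 14 - pOH = 8.01.

V = 61.4 mL, pH = 8.01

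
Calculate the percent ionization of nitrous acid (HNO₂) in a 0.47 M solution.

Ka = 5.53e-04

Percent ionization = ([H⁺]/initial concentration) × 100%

Using Ka equilibrium: x² + Ka×x - Ka×C = 0. Solving: [H⁺] = 1.5848e-02. Percent = (1.5848e-02/0.47) × 100

Percent ionization = 3.37%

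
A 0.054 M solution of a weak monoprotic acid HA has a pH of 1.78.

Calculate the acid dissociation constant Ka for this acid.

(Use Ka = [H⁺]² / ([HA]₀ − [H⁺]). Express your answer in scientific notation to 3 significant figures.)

[H⁺] = 10^(−pH) = 10^(−1.78) = 1.660e-02 M. For HA ⇌ H⁺ + A⁻, Ka = [H⁺][A⁻]/[HA] = [H⁺]² / ([HA]₀ − [H⁺]) = (1.660e-02)² / (0.054 − 1.660e-02) = 7.36e-03.

K_a = 7.36e-03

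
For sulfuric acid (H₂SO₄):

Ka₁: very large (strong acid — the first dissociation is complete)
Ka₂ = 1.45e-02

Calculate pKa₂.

pKa₂ = -log(Ka₂) = -log(1.45e-02) = 1.84.

pK_{a2} = 1.84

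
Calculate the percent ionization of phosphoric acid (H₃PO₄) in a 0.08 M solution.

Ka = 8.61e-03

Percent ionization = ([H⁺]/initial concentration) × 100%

Using Ka equilibrium: x² + Ka×x - Ka×C = 0. Solving: [H⁺] = 2.2291e-02. Percent = (2.2291e-02/0.08) × 100

Percent ionization = 27.9%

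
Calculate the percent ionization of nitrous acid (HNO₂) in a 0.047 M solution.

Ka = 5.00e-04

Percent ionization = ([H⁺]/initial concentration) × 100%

Using Ka equilibrium: x² + Ka×x - Ka×C = 0. Solving: [H⁺] = 4.6041e-03. Percent = (4.6041e-03/0.047) × 100

Percent ionization = 9.8%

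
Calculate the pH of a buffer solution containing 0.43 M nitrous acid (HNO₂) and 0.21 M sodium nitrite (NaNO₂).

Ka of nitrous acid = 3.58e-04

pKa = -log(3.58e-04) = 3.45. pH = pKa + log([A⁻]/[HA]) = 3.45 + log(0.21/0.43)

pH = 3.13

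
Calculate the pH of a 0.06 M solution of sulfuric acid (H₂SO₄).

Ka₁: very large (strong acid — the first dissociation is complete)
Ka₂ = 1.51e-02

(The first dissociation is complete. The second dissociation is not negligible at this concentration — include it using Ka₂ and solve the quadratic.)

First dissociation is complete: [H⁺]₀ = [HSO₄⁻]₀ = C = 0.06 M. Second dissociation HSO₄⁻ ⇌ H⁺ + SO₄²⁻: let x = [SO₄²⁻]. Ka₂ = (C + x)·x / (C − x) = 1.51e-02 → x² + (C + Ka₂)·x − Ka₂·C = 0 → x² + 0.07510·x − 9.060e-04 = 0. x = (−0.07510 + √(0.07510² + 4 × 9.060e-04)) / 2 = 1.0575e-02 M. [H⁺] = C + x = 0.06 + 1.0575e-02 = 7.0575e-02 M. pH = -log(7.0575e-02) = 1.15.

pH = 1.15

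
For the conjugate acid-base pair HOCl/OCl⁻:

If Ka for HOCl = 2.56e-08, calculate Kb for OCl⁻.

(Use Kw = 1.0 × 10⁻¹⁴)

For a conjugate pair Ka × Kb = Kw, so Kb = Kw/Ka = 1.0 × 10⁻¹⁴ / 2.56e-08 = 3.91e-07.

K_b = 3.91e-07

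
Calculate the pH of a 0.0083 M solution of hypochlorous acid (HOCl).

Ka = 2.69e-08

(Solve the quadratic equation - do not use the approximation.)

x² + Ka×x - Ka×C = 0. Using quadratic formula: [H⁺] = 1.4929e-05

pH = 4.83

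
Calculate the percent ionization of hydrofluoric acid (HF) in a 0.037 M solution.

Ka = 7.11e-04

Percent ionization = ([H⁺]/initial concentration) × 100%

Using Ka equilibrium: x² + Ka×x - Ka×C = 0. Solving: [H⁺] = 4.7858e-03. Percent = (4.7858e-03/0.037) × 100

Percent ionization = 12.9%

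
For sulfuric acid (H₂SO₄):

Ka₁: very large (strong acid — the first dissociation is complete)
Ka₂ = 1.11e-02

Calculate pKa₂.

pKa₂ = -log(Ka₂) = -log(1.11e-02) = 1.95.

pK_{a2} = 1.95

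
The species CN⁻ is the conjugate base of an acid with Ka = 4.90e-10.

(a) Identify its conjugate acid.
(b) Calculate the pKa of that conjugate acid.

(a) The conjugate acid is formed by adding one H⁺ to CN⁻, giving HCN. (b) pKa = -log(Ka) = -log(4.90e-10) = 9.31.

Conjugate acid: HCN; pK_a = 9.31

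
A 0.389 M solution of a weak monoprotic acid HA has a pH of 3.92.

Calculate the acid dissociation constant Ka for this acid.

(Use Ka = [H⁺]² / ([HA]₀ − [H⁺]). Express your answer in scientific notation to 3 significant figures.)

[H⁺] = 10^(−pH) = 10^(−3.92) = 1.202e-04 M. For HA ⇌ H⁺ + A⁻, Ka = [H⁺][A⁻]/[HA] = [H⁺]² / ([HA]₀ − [H⁺]) = (1.202e-04)² / (0.389 − 1.202e-04) = 3.72e-08.

K_a = 3.72e-08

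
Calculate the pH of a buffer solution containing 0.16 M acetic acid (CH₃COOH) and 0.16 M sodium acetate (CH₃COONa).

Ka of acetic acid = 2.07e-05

pKa = -log(2.07e-05) = 4.68. pH = pKa + log([A⁻]/[HA]) = 4.68 + log(0.16/0.16)

pH = 4.68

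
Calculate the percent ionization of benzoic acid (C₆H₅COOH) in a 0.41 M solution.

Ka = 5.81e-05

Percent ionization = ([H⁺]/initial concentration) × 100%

Using Ka equilibrium: x² + Ka×x - Ka×C = 0. Solving: [H⁺] = 4.8517e-03. Percent = (4.8517e-03/0.41) × 100

Percent ionization = 1.18%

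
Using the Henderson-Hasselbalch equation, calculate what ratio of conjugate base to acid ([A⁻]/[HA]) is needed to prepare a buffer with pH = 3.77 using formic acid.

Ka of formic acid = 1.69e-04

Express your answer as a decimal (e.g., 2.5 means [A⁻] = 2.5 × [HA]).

pKa = -log(1.69e-04) = 3.7721. pH = pKa + log([A⁻]/[HA]), so log([A⁻]/[HA]) = pH − pKa = 3.77 − 3.7721 = -0.0021. [A⁻]/[HA] = 10^(-0.0021) = 0.995

[A⁻]/[HA] = 0.995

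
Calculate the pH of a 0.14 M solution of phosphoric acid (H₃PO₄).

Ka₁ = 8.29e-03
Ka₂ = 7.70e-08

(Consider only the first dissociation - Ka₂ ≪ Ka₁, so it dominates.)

First dissociation dominates. From Ka₁ = [H⁺][HA⁻]/[H₂A], x² + Ka₁·x − Ka₁·C = 0 with C = 0.14 M and Ka₁ = 8.29e-03. Solving: [H⁺] = (−Ka₁ + √(Ka₁² + 4·Ka₁·C)) / 2 = 3.0174e-02 M. pH = -log(3.0174e-02) = 1.52.

pH = 1.52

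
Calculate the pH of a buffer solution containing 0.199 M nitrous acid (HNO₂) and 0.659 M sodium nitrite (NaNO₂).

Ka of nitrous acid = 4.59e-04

pKa = -log(4.59e-04) = 3.34. pH = pKa + log([A⁻]/[HA]) = 3.34 + log(0.659/0.199)

pH = 3.86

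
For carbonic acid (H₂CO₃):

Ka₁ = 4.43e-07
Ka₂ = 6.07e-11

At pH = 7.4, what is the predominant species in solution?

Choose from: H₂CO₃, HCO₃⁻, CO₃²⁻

pKa₁ = 6.35, pKa₂ = 10.22. For a polyprotic acid the predominant species crosses at each pKa: below pKa_n the protonated form dominates, above it the deprotonated form does. At pH = 7.4, the predominant species is HCO₃⁻.

HCO₃⁻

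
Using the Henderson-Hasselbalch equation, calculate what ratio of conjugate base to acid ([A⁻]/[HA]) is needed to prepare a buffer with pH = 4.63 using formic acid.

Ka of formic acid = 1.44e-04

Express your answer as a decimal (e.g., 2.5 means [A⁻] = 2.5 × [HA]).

pKa = -log(1.44e-04) = 3.8416. pH = pKa + log([A⁻]/[HA]), so log([A⁻]/[HA]) = pH − pKa = 4.63 − 3.8416 = 0.7884. [A⁻]/[HA] = 10^(0.7884) = 6.14

[A⁻]/[HA] = 6.14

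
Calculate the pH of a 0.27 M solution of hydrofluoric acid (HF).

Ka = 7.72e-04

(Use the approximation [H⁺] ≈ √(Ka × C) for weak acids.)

[H⁺] = √(Ka × C) = √(7.72e-04 × 0.27) = 1.4437e-02. pH = -log(1.4437e-02)

pH = 1.84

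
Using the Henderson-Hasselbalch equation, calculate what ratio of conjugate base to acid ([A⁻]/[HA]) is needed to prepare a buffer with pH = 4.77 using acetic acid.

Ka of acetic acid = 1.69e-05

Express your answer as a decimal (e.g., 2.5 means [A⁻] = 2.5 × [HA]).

pKa = -log(1.69e-05) = 4.7721. pH = pKa + log([A⁻]/[HA]), so log([A⁻]/[HA]) = pH − pKa = 4.77 − 4.7721 = -0.0021. [A⁻]/[HA] = 10^(-0.0021) = 0.995

[A⁻]/[HA] = 0.995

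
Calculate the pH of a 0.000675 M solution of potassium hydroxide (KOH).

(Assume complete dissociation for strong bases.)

[OH⁻] = 0.000675 M for strong base. pOH = -log[OH⁻] = 3.17, pH = 14 - pOH

pH = 10.83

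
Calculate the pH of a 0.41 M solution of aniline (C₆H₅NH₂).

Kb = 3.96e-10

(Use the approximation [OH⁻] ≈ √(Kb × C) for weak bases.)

[OH⁻] = √(Kb × C) = √(3.96e-10 × 0.41) = 1.2742e-05. pOH = 4.89, pH = 14 - pOH

pH = 9.11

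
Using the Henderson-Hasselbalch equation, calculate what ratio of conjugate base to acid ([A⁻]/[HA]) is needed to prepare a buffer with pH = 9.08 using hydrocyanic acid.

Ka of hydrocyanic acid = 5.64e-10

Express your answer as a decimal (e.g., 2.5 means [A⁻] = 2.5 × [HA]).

pKa = -log(5.64e-10) = 9.2487. pH = pKa + log([A⁻]/[HA]), so log([A⁻]/[HA]) = pH − pKa = 9.08 − 9.2487 = -0.1687. [A⁻]/[HA] = 10^(-0.1687) = 0.678

[A⁻]/[HA] = 0.678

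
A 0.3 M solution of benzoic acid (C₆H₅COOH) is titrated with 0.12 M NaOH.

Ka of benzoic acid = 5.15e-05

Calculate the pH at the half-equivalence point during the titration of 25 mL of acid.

At half-equivalence [HA] = [A⁻], so Henderson-Hasselbalch gives pH = pKa = -log(5.15e-05) = 4.29.

pH = pKa = 4.29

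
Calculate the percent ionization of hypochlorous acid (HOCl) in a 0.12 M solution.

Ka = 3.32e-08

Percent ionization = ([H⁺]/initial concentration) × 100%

Using Ka equilibrium: x² + Ka×x - Ka×C = 0. Solving: [H⁺] = 6.3102e-05. Percent = (6.3102e-05/0.12) × 100

Percent ionization = 0.0526%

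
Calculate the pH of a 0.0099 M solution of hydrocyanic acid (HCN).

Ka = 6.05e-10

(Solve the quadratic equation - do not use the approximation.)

x² + Ka×x - Ka×C = 0. Using quadratic formula: [H⁺] = 2.4470e-06

pH = 5.61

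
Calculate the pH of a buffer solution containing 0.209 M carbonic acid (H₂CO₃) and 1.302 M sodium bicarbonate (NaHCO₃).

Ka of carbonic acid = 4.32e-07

pKa = -log(4.32e-07) = 6.36. pH = pKa + log([A⁻]/[HA]) = 6.36 + log(1.302/0.209)

pH = 7.16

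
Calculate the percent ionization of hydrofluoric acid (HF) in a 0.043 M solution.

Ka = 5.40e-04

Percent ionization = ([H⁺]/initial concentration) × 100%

Using Ka equilibrium: x² + Ka×x - Ka×C = 0. Solving: [H⁺] = 4.5563e-03. Percent = (4.5563e-03/0.043) × 100

Percent ionization = 10.6%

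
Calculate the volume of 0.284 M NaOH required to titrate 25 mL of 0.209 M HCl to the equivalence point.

At equivalence: moles acid = moles base. moles HCl = 0.209 × 25/1000 = 0.005225 mol. V_base = moles / 0.284 × 1000 = 18.4 mL.

V_{base} = 18.4 mL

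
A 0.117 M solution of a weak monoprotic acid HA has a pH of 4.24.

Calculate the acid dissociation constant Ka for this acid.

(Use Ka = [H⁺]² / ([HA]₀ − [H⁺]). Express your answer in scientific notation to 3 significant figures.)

[H⁺] = 10^(−pH) = 10^(−4.24) = 5.754e-05 M. For HA ⇌ H⁺ + A⁻, Ka = [H⁺][A⁻]/[HA] = [H⁺]² / ([HA]₀ − [H⁺]) = (5.754e-05)² / (0.117 − 5.754e-05) = 2.83e-08.

K_a = 2.83e-08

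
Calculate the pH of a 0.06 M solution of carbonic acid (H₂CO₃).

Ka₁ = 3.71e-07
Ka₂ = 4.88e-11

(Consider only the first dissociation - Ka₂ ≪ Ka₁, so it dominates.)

First dissociation dominates. From Ka₁ = [H⁺][HA⁻]/[H₂A], x² + Ka₁·x − Ka₁·C = 0 with C = 0.06 M and Ka₁ = 3.71e-07. Solving: [H⁺] = (−Ka₁ + √(Ka₁² + 4·Ka₁·C)) / 2 = 1.4901e-04 M. pH = -log(1.4901e-04) = 3.83.

pH = 3.83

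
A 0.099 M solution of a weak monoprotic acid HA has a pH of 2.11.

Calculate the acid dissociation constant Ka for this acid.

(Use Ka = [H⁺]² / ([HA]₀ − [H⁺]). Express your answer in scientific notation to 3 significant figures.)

[H⁺] = 10^(−pH) = 10^(−2.11) = 7.762e-03 M. For HA ⇌ H⁺ + A⁻, Ka = [H⁺][A⁻]/[HA] = [H⁺]² / ([HA]₀ − [H⁺]) = (7.762e-03)² / (0.099 − 7.762e-03) = 6.60e-04.

K_a = 6.60e-04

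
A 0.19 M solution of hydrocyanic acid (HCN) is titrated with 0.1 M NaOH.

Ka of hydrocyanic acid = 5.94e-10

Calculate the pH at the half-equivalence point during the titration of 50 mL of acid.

At half-equivalence [HA] = [A⁻], so Henderson-Hasselbalch gives pH = pKa = -log(5.94e-10) = 9.23.

pH = pKa = 9.23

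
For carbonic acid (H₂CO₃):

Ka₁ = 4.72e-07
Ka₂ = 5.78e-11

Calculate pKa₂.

pKa₂ = -log(Ka₂) = -log(5.78e-11) = 10.24.

pK_{a2} = 10.24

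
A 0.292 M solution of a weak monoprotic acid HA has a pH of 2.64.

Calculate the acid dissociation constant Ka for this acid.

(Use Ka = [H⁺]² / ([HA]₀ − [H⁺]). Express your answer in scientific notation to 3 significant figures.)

[H⁺] = 10^(−pH) = 10^(−2.64) = 2.291e-03 M. For HA ⇌ H⁺ + A⁻, Ka = [H⁺][A⁻]/[HA] = [H⁺]² / ([HA]₀ − [H⁺]) = (2.291e-03)² / (0.292 − 2.291e-03) = 1.81e-05.

K_a = 1.81e-05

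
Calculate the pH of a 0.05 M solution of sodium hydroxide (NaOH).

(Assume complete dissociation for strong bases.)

[OH⁻] = 0.05 M for strong base. pOH = -log[OH⁻] = 1.30, pH = 14 - pOH

pH = 12.70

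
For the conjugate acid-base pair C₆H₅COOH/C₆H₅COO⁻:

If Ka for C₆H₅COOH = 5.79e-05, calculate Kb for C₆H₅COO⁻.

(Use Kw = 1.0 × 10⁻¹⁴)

For a conjugate pair Ka × Kb = Kw, so Kb = Kw/Ka = 1.0 × 10⁻¹⁴ / 5.79e-05 = 1.73e-10.

K_b = 1.73e-10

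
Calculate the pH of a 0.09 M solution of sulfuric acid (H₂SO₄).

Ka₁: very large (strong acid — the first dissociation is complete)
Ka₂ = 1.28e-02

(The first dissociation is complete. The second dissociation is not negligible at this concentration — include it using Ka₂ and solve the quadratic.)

First dissociation is complete: [H⁺]₀ = [HSO₄⁻]₀ = C = 0.09 M. Second dissociation HSO₄⁻ ⇌ H⁺ + SO₄²⁻: let x = [SO₄²⁻]. Ka₂ = (C + x)·x / (C − x) = 1.28e-02 → x² + (C + Ka₂)·x − Ka₂·C = 0 → x² + 0.10280·x − 1.152e-03 = 0. x = (−0.10280 + √(0.10280² + 4 × 1.152e-03)) / 2 = 1.0195e-02 M. [H⁺] = C + x = 0.09 + 1.0195e-02 = 1.0020e-01 M. pH = -log(1.0020e-01) = 1.00.

pH = 1.00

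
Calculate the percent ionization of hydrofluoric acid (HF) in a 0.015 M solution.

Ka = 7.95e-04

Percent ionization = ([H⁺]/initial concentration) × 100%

Using Ka equilibrium: x² + Ka×x - Ka×C = 0. Solving: [H⁺] = 3.0786e-03. Percent = (3.0786e-03/0.015) × 100

Percent ionization = 20.5%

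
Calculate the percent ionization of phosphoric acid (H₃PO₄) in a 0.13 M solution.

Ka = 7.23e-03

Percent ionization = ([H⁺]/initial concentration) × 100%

Using Ka equilibrium: x² + Ka×x - Ka×C = 0. Solving: [H⁺] = 2.7255e-02. Percent = (2.7255e-02/0.13) × 100

Percent ionization = 21%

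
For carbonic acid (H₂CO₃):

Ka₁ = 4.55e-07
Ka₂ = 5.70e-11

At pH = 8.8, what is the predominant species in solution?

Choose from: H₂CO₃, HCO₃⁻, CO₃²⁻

pKa₁ = 6.34, pKa₂ = 10.24. For a polyprotic acid the predominant species crosses at each pKa: below pKa_n the protonated form dominates, above it the deprotonated form does. At pH = 8.8, the predominant species is HCO₃⁻.

HCO₃⁻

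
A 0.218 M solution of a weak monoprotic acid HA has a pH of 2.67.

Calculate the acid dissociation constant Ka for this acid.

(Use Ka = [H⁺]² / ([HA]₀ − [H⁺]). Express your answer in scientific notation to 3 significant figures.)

[H⁺] = 10^(−pH) = 10^(−2.67) = 2.138e-03 M. For HA ⇌ H⁺ + A⁻, Ka = [H⁺][A⁻]/[HA] = [H⁺]² / ([HA]₀ − [H⁺]) = (2.138e-03)² / (0.218 − 2.138e-03) = 2.12e-05.

K_a = 2.12e-05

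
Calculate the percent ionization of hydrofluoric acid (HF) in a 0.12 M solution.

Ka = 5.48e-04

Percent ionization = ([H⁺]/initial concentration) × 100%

Using Ka equilibrium: x² + Ka×x - Ka×C = 0. Solving: [H⁺] = 7.8399e-03. Percent = (7.8399e-03/0.12) × 100

Percent ionization = 6.53%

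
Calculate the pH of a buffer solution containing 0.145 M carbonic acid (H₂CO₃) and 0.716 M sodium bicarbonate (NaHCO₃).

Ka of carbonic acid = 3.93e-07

pKa = -log(3.93e-07) = 6.41. pH = pKa + log([A⁻]/[HA]) = 6.41 + log(0.716/0.145)

pH = 7.10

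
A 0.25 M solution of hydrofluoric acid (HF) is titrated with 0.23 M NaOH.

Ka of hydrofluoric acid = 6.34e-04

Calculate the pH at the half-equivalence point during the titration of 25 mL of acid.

At half-equivalence [HA] = [A⁻], so Henderson-Hasselbalch gives pH = pKa = -log(6.34e-04) = 3.20.

pH = pKa = 3.20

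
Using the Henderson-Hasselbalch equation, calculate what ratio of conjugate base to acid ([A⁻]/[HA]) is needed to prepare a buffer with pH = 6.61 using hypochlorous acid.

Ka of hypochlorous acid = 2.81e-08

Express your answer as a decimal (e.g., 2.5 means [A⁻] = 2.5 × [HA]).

pKa = -log(2.81e-08) = 7.5513. pH = pKa + log([A⁻]/[HA]), so log([A⁻]/[HA]) = pH − pKa = 6.61 − 7.5513 = -0.9413. [A⁻]/[HA] = 10^(-0.9413) = 0.114

[A⁻]/[HA] = 0.114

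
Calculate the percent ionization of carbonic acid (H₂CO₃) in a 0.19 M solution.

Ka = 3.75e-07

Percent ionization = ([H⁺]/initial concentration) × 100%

Using Ka equilibrium: x² + Ka×x - Ka×C = 0. Solving: [H⁺] = 2.6674e-04. Percent = (2.6674e-04/0.19) × 100

Percent ionization = 0.14%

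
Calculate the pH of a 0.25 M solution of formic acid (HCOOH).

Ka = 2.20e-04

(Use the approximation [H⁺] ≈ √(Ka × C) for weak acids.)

[H⁺] = √(Ka × C) = √(2.20e-04 × 0.25) = 7.4162e-03. pH = -log(7.4162e-03)

pH = 2.13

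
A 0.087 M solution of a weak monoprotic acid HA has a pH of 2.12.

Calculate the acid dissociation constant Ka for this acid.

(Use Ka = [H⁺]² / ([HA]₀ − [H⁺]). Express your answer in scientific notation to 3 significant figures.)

[H⁺] = 10^(−pH) = 10^(−2.12) = 7.586e-03 M. For HA ⇌ H⁺ + A⁻, Ka = [H⁺][A⁻]/[HA] = [H⁺]² / ([HA]₀ − [H⁺]) = (7.586e-03)² / (0.087 − 7.586e-03) = 7.25e-04.

K_a = 7.25e-04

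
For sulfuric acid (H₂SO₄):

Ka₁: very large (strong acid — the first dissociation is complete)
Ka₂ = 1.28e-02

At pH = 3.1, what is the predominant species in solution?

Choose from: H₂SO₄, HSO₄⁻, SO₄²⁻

The first dissociation is complete, so H₂SO₄ itself is never the predominant species in water; pKa₂ = -log(1.28e-02) = 1.89. For a polyprotic acid the predominant species crosses at each pKa: below pKa_n the protonated form dominates, above it the deprotonated form does. At pH = 3.1, the predominant species is SO₄²⁻.

SO₄²⁻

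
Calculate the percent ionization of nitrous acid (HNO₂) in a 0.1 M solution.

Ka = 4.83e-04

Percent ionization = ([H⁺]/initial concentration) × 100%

Using Ka equilibrium: x² + Ka×x - Ka×C = 0. Solving: [H⁺] = 6.7125e-03. Percent = (6.7125e-03/0.1) × 100

Percent ionization = 6.71%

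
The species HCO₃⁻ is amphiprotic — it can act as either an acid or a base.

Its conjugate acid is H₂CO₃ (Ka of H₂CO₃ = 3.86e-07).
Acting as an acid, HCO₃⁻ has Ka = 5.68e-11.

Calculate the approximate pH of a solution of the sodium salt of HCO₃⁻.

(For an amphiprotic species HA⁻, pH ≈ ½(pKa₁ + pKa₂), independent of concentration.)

pKa₁ = -log(3.86e-07) = 6.41; pKa₂ = -log(5.68e-11) = 10.25. For an amphiprotic species, pH ≈ ½(pKa₁ + pKa₂) = ½(6.41 + 10.25) = 8.33.

pH = 8.33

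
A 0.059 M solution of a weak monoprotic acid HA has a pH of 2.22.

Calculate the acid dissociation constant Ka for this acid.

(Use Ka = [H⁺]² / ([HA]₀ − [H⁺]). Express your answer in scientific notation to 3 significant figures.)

[H⁺] = 10^(−pH) = 10^(−2.22) = 6.026e-03 M. For HA ⇌ H⁺ + A⁻, Ka = [H⁺][A⁻]/[HA] = [H⁺]² / ([HA]₀ − [H⁺]) = (6.026e-03)² / (0.059 − 6.026e-03) = 6.85e-04.

K_a = 6.85e-04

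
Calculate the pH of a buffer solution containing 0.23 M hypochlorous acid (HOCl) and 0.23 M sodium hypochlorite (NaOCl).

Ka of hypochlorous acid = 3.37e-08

pKa = -log(3.37e-08) = 7.47. pH = pKa + log([A⁻]/[HA]) = 7.47 + log(0.23/0.23)

pH = 7.47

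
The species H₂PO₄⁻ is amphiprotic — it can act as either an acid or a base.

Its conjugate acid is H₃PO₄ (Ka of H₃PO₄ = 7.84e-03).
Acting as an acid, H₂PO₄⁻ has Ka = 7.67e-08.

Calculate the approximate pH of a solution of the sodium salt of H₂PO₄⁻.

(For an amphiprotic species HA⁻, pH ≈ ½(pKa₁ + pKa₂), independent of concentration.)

pKa₁ = -log(7.84e-03) = 2.11; pKa₂ = -log(7.67e-08) = 7.12. For an amphiprotic species, pH ≈ ½(pKa₁ + pKa₂) = ½(2.11 + 7.12) = 4.61.

pH = 4.61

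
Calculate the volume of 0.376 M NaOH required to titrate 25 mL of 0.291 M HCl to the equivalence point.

At equivalence: moles acid = moles base. moles HCl = 0.291 × 25/1000 = 0.007275 mol. V_base = moles / 0.376 × 1000 = 19.3 mL.

V_{base} = 19.3 mL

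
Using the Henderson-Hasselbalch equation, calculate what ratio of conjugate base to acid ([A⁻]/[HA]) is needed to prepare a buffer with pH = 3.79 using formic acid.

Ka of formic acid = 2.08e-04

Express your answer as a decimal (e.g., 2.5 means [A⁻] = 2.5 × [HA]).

pKa = -log(2.08e-04) = 3.6819. pH = pKa + log([A⁻]/[HA]), so log([A⁻]/[HA]) = pH − pKa = 3.79 − 3.6819 = 0.1081. [A⁻]/[HA] = 10^(0.1081) = 1.28

[A⁻]/[HA] = 1.28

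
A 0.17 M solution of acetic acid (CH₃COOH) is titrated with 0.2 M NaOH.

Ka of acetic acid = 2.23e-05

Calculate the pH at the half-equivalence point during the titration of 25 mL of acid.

At half-equivalence [HA] = [A⁻], so Henderson-Hasselbalch gives pH = pKa = -log(2.23e-05) = 4.65.

pH = pKa = 4.65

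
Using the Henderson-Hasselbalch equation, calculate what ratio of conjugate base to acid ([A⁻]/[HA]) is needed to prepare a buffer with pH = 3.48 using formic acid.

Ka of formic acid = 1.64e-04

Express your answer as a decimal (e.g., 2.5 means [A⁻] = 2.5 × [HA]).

pKa = -log(1.64e-04) = 3.7852. pH = pKa + log([A⁻]/[HA]), so log([A⁻]/[HA]) = pH − pKa = 3.48 − 3.7852 = -0.3052. [A⁻]/[HA] = 10^(-0.3052) = 0.495

[A⁻]/[HA] = 0.495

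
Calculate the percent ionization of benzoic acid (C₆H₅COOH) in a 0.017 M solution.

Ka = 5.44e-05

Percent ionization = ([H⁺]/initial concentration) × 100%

Using Ka equilibrium: x² + Ka×x - Ka×C = 0. Solving: [H⁺] = 9.3485e-04. Percent = (9.3485e-04/0.017) × 100

Percent ionization = 5.5%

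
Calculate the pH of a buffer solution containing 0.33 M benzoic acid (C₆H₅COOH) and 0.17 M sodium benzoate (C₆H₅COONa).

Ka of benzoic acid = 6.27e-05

pKa = -log(6.27e-05) = 4.20. pH = pKa + log([A⁻]/[HA]) = 4.20 + log(0.17/0.33)

pH = 3.91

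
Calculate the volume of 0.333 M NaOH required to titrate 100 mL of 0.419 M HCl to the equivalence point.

At equivalence: moles acid = moles base. moles HCl = 0.419 × 100/1000 = 0.0419 mol. V_base = moles / 0.333 × 1000 = 125.8 mL.

V_{base} = 125.8 mL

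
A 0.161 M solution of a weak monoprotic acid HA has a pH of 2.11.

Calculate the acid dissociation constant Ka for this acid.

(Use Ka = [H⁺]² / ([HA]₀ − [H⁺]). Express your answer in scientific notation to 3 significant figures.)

[H⁺] = 10^(−pH) = 10^(−2.11) = 7.762e-03 M. For HA ⇌ H⁺ + A⁻, Ka = [H⁺][A⁻]/[HA] = [H⁺]² / ([HA]₀ − [H⁺]) = (7.762e-03)² / (0.161 − 7.762e-03) = 3.93e-04.

K_a = 3.93e-04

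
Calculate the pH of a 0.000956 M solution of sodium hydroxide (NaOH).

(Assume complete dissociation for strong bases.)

[OH⁻] = 0.000956 M for strong base. pOH = -log[OH⁻] = 3.02, pH = 14 - pOH

pH = 10.98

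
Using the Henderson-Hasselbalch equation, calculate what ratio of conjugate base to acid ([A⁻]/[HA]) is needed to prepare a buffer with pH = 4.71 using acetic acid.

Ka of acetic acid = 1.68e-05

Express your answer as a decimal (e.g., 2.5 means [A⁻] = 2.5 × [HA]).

pKa = -log(1.68e-05) = 4.7747. pH = pKa + log([A⁻]/[HA]), so log([A⁻]/[HA]) = pH − pKa = 4.71 − 4.7747 = -0.0647. [A⁻]/[HA] = 10^(-0.0647) = 0.862

[A⁻]/[HA] = 0.862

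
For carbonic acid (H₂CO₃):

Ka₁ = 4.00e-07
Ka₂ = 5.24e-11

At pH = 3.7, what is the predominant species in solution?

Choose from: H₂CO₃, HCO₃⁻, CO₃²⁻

pKa₁ = 6.40, pKa₂ = 10.28. For a polyprotic acid the predominant species crosses at each pKa: below pKa_n the protonated form dominates, above it the deprotonated form does. At pH = 3.7, the predominant species is H₂CO₃.

H₂CO₃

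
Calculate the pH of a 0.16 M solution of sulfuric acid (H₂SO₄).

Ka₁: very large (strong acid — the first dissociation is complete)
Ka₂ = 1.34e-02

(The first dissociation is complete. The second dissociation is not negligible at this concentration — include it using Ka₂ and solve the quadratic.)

First dissociation is complete: [H⁺]₀ = [HSO₄⁻]₀ = C = 0.16 M. Second dissociation HSO₄⁻ ⇌ H⁺ + SO₄²⁻: let x = [SO₄²⁻]. Ka₂ = (C + x)·x / (C − x) = 1.34e-02 → x² + (C + Ka₂)·x − Ka₂·C = 0 → x² + 0.17340·x − 2.144e-03 = 0. x = (−0.17340 + √(0.17340² + 4 × 2.144e-03)) / 2 = 1.1590e-02 M. [H⁺] = C + x = 0.16 + 1.1590e-02 = 1.7159e-01 M. pH = -log(1.7159e-01) = 0.77.

pH = 0.77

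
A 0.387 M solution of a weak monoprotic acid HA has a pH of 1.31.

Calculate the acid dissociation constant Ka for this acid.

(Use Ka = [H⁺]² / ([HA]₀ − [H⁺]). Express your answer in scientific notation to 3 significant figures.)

[H⁺] = 10^(−pH) = 10^(−1.31) = 4.898e-02 M. For HA ⇌ H⁺ + A⁻, Ka = [H⁺][A⁻]/[HA] = [H⁺]² / ([HA]₀ − [H⁺]) = (4.898e-02)² / (0.387 − 4.898e-02) = 7.10e-03.

K_a = 7.10e-03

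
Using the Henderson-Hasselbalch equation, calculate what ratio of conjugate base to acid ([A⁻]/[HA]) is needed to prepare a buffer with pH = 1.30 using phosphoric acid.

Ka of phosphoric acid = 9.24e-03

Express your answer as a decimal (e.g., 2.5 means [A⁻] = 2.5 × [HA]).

pKa = -log(9.24e-03) = 2.0343. pH = pKa + log([A⁻]/[HA]), so log([A⁻]/[HA]) = pH − pKa = 1.30 − 2.0343 = -0.7343. [A⁻]/[HA] = 10^(-0.7343) = 0.184

[A⁻]/[HA] = 0.184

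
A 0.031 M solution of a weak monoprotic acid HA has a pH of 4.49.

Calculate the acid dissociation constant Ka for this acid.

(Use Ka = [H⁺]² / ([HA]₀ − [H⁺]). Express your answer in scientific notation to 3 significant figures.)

[H⁺] = 10^(−pH) = 10^(−4.49) = 3.236e-05 M. For HA ⇌ H⁺ + A⁻, Ka = [H⁺][A⁻]/[HA] = [H⁺]² / ([HA]₀ − [H⁺]) = (3.236e-05)² / (0.031 − 3.236e-05) = 3.38e-08.

K_a = 3.38e-08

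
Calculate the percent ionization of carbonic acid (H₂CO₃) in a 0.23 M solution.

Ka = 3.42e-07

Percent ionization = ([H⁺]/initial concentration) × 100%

Using Ka equilibrium: x² + Ka×x - Ka×C = 0. Solving: [H⁺] = 2.8029e-04. Percent = (2.8029e-04/0.23) × 100

Percent ionization = 0.122%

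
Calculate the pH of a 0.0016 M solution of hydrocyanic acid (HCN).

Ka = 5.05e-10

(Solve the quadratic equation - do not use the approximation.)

x² + Ka×x - Ka×C = 0. Using quadratic formula: [H⁺] = 8.9864e-07

pH = 6.05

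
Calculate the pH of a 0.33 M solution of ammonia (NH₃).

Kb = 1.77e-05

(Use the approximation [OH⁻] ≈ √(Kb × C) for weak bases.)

[OH⁻] = √(Kb × C) = √(1.77e-05 × 0.33) = 2.4168e-03. pOH = 2.62, pH = 14 - pOH

pH = 11.38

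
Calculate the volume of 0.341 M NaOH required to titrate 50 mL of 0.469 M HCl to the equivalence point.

At equivalence: moles acid = moles base. moles HCl = 0.469 × 50/1000 = 0.02345 mol. V_base = moles / 0.341 × 1000 = 68.8 mL.

V_{base} = 68.8 mL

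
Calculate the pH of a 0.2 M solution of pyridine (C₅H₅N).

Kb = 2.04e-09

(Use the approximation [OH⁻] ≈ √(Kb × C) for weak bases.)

[OH⁻] = √(Kb × C) = √(2.04e-09 × 0.2) = 2.0199e-05. pOH = 4.69, pH = 14 - pOH

pH = 9.31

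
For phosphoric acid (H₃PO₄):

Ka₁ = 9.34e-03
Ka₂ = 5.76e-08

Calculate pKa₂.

pKa₂ = -log(Ka₂) = -log(5.76e-08) = 7.24.

pK_{a2} = 7.24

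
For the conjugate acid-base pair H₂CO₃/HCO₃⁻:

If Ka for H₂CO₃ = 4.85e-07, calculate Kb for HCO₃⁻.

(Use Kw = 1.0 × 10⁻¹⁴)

For a conjugate pair Ka × Kb = Kw, so Kb = Kw/Ka = 1.0 × 10⁻¹⁴ / 4.85e-07 = 2.06e-08.

K_b = 2.06e-08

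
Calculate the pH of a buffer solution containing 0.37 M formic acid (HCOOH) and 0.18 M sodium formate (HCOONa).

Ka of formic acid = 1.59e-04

pKa = -log(1.59e-04) = 3.80. pH = pKa + log([A⁻]/[HA]) = 3.80 + log(0.18/0.37)

pH = 3.49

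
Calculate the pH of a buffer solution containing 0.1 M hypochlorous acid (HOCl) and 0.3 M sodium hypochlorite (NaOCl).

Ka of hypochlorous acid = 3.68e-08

pKa = -log(3.68e-08) = 7.43. pH = pKa + log([A⁻]/[HA]) = 7.43 + log(0.3/0.1)

pH = 7.91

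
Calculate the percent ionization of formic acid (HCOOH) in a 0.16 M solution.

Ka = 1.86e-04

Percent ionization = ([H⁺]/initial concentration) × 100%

Using Ka equilibrium: x² + Ka×x - Ka×C = 0. Solving: [H⁺] = 5.3631e-03. Percent = (5.3631e-03/0.16) × 100

Percent ionization = 3.35%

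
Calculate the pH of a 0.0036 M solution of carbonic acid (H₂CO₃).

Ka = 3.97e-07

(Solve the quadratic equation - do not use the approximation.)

x² + Ka×x - Ka×C = 0. Using quadratic formula: [H⁺] = 3.7607e-05

pH = 4.42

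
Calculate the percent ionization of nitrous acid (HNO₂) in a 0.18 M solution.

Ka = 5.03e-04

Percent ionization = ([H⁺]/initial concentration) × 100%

Using Ka equilibrium: x² + Ka×x - Ka×C = 0. Solving: [H⁺] = 9.2671e-03. Percent = (9.2671e-03/0.18) × 100

Percent ionization = 5.15%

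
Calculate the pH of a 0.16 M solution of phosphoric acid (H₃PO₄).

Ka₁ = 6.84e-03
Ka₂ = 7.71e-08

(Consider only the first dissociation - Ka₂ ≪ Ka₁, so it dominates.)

First dissociation dominates. From Ka₁ = [H⁺][HA⁻]/[H₂A], x² + Ka₁·x − Ka₁·C = 0 with C = 0.16 M and Ka₁ = 6.84e-03. Solving: [H⁺] = (−Ka₁ + √(Ka₁² + 4·Ka₁·C)) / 2 = 2.9838e-02 M. pH = -log(2.9838e-02) = 1.53.

pH = 1.53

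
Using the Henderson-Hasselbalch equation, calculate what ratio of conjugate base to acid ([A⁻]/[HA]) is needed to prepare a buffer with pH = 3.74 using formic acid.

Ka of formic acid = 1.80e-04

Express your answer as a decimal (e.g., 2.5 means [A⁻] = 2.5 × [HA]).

pKa = -log(1.80e-04) = 3.7447. pH = pKa + log([A⁻]/[HA]), so log([A⁻]/[HA]) = pH − pKa = 3.74 − 3.7447 = -0.0047. [A⁻]/[HA] = 10^(-0.0047) = 0.989

[A⁻]/[HA] = 0.989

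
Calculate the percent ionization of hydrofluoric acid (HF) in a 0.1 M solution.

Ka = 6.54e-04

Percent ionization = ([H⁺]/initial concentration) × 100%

Using Ka equilibrium: x² + Ka×x - Ka×C = 0. Solving: [H⁺] = 7.7666e-03. Percent = (7.7666e-03/0.1) × 100

Percent ionization = 7.77%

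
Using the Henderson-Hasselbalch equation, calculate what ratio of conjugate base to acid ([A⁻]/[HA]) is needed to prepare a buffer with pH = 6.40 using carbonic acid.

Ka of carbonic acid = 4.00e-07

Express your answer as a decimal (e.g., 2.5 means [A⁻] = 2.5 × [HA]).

pKa = -log(4.00e-07) = 6.3979. pH = pKa + log([A⁻]/[HA]), so log([A⁻]/[HA]) = pH − pKa = 6.40 − 6.3979 = 0.0021. [A⁻]/[HA] = 10^(0.0021) = 1.00

[A⁻]/[HA] = 1.00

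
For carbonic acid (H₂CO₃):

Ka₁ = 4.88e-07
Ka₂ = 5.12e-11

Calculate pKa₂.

pKa₂ = -log(Ka₂) = -log(5.12e-11) = 10.29.

pK_{a2} = 10.29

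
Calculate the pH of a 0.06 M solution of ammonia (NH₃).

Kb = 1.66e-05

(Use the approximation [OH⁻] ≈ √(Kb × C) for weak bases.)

[OH⁻] = √(Kb × C) = √(1.66e-05 × 0.06) = 9.9800e-04. pOH = 3.00, pH = 14 - pOH

pH = 11.00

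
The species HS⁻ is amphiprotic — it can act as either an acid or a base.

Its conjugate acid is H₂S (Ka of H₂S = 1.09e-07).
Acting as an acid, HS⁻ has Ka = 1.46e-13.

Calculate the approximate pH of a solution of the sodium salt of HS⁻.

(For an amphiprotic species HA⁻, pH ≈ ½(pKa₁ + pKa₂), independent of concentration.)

pKa₁ = -log(1.09e-07) = 6.96; pKa₂ = -log(1.46e-13) = 12.84. For an amphiprotic species, pH ≈ ½(pKa₁ + pKa₂) = ½(6.96 + 12.84) = 9.90.

pH = 9.90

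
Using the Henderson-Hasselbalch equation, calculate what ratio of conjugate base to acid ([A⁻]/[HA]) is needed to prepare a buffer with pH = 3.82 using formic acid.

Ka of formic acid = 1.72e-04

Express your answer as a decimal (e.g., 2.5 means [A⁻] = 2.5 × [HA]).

pKa = -log(1.72e-04) = 3.7645. pH = pKa + log([A⁻]/[HA]), so log([A⁻]/[HA]) = pH − pKa = 3.82 − 3.7645 = 0.0555. [A⁻]/[HA] = 10^(0.0555) = 1.14

[A⁻]/[HA] = 1.14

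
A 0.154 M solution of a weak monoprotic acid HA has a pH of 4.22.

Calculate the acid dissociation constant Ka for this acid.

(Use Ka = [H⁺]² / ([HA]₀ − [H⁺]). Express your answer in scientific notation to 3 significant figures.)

[H⁺] = 10^(−pH) = 10^(−4.22) = 6.026e-05 M. For HA ⇌ H⁺ + A⁻, Ka = [H⁺][A⁻]/[HA] = [H⁺]² / ([HA]₀ − [H⁺]) = (6.026e-05)² / (0.154 − 6.026e-05) = 2.36e-08.

K_a = 2.36e-08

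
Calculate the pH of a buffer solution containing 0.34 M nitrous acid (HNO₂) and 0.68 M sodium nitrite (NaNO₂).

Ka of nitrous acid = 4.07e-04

pKa = -log(4.07e-04) = 3.39. pH = pKa + log([A⁻]/[HA]) = 3.39 + log(0.68/0.34)

pH = 3.69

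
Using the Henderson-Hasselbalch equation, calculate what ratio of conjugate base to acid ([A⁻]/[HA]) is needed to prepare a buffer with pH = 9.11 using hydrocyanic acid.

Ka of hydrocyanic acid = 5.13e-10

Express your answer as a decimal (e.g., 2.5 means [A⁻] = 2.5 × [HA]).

pKa = -log(5.13e-10) = 9.2899. pH = pKa + log([A⁻]/[HA]), so log([A⁻]/[HA]) = pH − pKa = 9.11 − 9.2899 = -0.1799. [A⁻]/[HA] = 10^(-0.1799) = 0.661

[A⁻]/[HA] = 0.661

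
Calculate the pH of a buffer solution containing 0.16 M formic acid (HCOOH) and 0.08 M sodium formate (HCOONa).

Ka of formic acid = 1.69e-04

pKa = -log(1.69e-04) = 3.77. pH = pKa + log([A⁻]/[HA]) = 3.77 + log(0.08/0.16)

pH = 3.47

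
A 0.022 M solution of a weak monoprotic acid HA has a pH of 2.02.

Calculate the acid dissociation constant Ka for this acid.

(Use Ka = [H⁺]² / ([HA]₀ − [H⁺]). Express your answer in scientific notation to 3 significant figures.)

[H⁺] = 10^(−pH) = 10^(−2.02) = 9.550e-03 M. For HA ⇌ H⁺ + A⁻, Ka = [H⁺][A⁻]/[HA] = [H⁺]² / ([HA]₀ − [H⁺]) = (9.550e-03)² / (0.022 − 9.550e-03) = 7.33e-03.

K_a = 7.33e-03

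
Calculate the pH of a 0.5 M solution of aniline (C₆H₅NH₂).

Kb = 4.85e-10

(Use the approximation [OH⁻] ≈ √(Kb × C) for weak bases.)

[OH⁻] = √(Kb × C) = √(4.85e-10 × 0.5) = 1.5572e-05. pOH = 4.81, pH = 14 - pOH

pH = 9.19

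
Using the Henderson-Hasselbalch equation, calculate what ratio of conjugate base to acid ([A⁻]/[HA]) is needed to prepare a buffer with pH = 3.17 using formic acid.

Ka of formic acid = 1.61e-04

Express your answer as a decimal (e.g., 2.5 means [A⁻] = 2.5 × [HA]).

pKa = -log(1.61e-04) = 3.7932. pH = pKa + log([A⁻]/[HA]), so log([A⁻]/[HA]) = pH − pKa = 3.17 − 3.7932 = -0.6232. [A⁻]/[HA] = 10^(-0.6232) = 0.238

[A⁻]/[HA] = 0.238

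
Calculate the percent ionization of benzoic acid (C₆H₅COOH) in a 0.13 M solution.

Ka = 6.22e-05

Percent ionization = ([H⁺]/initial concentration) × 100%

Using Ka equilibrium: x² + Ka×x - Ka×C = 0. Solving: [H⁺] = 2.8127e-03. Percent = (2.8127e-03/0.13) × 100

Percent ionization = 2.16%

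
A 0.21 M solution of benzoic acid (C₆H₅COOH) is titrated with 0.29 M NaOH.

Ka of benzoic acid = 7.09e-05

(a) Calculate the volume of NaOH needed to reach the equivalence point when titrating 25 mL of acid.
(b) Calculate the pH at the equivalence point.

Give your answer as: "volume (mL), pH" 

moles acid = 0.21 × 25/1000 = 0.00525 mol; V_base = moles/0.29 × 1000 = 18.1 mL. At equivalence only the conjugate base is present: [A⁻] = 0.00525/0.043 = 1.2180e-01 M. Kb = Kw/Ka = 1.41e-10; [OH⁻] = √(Kb × [A⁻]) = 4.1448e-06; pOH = 5.38; pH = 14 - pOH = 8.62.

V = 18.1 mL, pH = 8.62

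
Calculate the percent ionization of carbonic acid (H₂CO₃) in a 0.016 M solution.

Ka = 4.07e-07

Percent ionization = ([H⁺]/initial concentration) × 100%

Using Ka equilibrium: x² + Ka×x - Ka×C = 0. Solving: [H⁺] = 8.0494e-05. Percent = (8.0494e-05/0.016) × 100

Percent ionization = 0.503%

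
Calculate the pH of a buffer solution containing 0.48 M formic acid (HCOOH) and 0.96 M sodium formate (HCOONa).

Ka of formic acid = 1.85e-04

pKa = -log(1.85e-04) = 3.73. pH = pKa + log([A⁻]/[HA]) = 3.73 + log(0.96/0.48)

pH = 4.03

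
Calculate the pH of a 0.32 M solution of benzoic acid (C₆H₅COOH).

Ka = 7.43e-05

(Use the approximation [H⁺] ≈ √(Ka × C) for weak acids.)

[H⁺] = √(Ka × C) = √(7.43e-05 × 0.32) = 4.8761e-03. pH = -log(4.8761e-03)

pH = 2.31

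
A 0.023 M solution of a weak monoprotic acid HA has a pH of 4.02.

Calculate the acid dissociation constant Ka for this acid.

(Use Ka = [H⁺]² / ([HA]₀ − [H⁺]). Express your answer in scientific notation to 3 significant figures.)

[H⁺] = 10^(−pH) = 10^(−4.02) = 9.550e-05 M. For HA ⇌ H⁺ + A⁻, Ka = [H⁺][A⁻]/[HA] = [H⁺]² / ([HA]₀ − [H⁺]) = (9.550e-05)² / (0.023 − 9.550e-05) = 3.98e-07.

K_a = 3.98e-07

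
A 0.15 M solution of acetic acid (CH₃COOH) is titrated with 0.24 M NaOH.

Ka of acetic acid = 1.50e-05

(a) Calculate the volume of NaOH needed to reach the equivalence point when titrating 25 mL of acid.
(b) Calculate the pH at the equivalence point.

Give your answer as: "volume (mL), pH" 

moles acid = 0.15 × 25/1000 = 0.00375 mol; V_base = moles/0.24 × 1000 = 15.6 mL. At equivalence only the conjugate base is present: [A⁻] = 0.00375/0.041 = 9.2308e-02 M. Kb = Kw/Ka = 6.67e-10; [OH⁻] = √(Kb × [A⁻]) = 7.8446e-06; pOH = 5.11; pH = 14 - pOH = 8.89.

V = 15.6 mL, pH = 8.89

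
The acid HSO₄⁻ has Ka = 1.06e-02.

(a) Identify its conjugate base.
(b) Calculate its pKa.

(a) The conjugate base is formed by removing one H⁺ from HSO₄⁻, giving SO₄²⁻. (b) pKa = -log(Ka) = -log(1.06e-02) = 1.97.

Conjugate base: SO₄²⁻; pK_a = 1.97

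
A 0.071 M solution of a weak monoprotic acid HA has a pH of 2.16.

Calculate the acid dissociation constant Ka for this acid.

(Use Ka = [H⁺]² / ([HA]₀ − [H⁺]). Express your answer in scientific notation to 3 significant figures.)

[H⁺] = 10^(−pH) = 10^(−2.16) = 6.918e-03 M. For HA ⇌ H⁺ + A⁻, Ka = [H⁺][A⁻]/[HA] = [H⁺]² / ([HA]₀ − [H⁺]) = (6.918e-03)² / (0.071 − 6.918e-03) = 7.47e-04.

K_a = 7.47e-04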